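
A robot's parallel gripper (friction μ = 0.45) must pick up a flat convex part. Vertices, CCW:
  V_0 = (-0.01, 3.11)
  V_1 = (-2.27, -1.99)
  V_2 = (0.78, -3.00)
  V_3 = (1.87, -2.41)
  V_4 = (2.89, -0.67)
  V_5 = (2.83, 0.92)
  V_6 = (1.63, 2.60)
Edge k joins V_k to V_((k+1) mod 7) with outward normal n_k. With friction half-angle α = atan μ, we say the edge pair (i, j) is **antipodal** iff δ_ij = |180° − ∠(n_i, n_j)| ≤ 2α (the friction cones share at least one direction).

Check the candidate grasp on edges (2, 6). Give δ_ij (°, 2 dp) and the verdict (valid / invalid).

α = atan 0.45 = 24.23°;  2α = 48.46°
edge 2: e_2 = (+1.09, +0.59);  n_2 = (+0.4760, -0.8794)
edge 6: e_6 = (-1.64, +0.51);  n_6 = (+0.2969, +0.9549)
∠(n_2, n_6) = 134.30°
δ = |180° − 134.30°| = 45.70°
45.70° ≤ 2α = 48.46°  →  valid

δ = 45.70°, valid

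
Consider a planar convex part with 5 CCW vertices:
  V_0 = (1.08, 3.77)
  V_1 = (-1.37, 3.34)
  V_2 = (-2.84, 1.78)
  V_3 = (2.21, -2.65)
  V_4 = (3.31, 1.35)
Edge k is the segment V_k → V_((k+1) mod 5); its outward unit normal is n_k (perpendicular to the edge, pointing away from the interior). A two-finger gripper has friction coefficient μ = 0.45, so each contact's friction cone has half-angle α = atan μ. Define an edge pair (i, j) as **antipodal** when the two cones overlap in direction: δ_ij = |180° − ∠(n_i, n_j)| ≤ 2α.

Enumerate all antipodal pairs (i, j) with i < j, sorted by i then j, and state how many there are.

count = 2; pairs: (1,3), (2,4)

α = atan 0.45 = 24.23°;  2α = 48.46°
n_0 = (-0.1729, +0.9849)
n_1 = (-0.7278, +0.6858)
n_2 = (-0.6595, -0.7517)
n_3 = (+0.9642, -0.2652)
n_4 = (+0.7354, +0.6776)
  (0,1): δ = 143.25°  ·
  (0,2): δ = 51.21°  ·
  (0,3): δ = 64.67°  ·
  (0,4): δ = 122.71°  ·
  (1,2): δ = 87.96°  ·
  (1,3): δ = 27.92°  ✓
  (1,4): δ = 85.96°  ·
  (2,3): δ = 64.12°  ·
  (2,4): δ = 6.08°  ✓
  (3,4): δ = 121.96°  ·
antipodal pairs: 2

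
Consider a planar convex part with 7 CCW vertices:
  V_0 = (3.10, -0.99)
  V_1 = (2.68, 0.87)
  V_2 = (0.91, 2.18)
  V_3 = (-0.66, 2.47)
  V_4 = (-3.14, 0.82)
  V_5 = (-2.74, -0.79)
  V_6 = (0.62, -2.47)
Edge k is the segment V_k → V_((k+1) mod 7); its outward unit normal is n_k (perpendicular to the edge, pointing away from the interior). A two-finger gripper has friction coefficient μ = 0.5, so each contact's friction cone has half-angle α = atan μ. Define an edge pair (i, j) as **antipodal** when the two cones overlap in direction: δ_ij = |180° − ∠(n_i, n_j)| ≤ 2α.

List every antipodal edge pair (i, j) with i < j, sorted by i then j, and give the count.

count = 7; pairs: (0,4), (0,5), (1,4), (1,5), (2,5), (2,6), (3,6)

α = atan 0.5 = 26.57°;  2α = 53.13°
n_0 = (+0.9754, +0.2203)
n_1 = (+0.5949, +0.8038)
n_2 = (+0.1816, +0.9834)
n_3 = (-0.5539, +0.8326)
n_4 = (-0.9705, -0.2411)
n_5 = (-0.4472, -0.8944)
n_6 = (+0.5125, -0.8587)
  (0,1): δ = 139.23°  ·
  (0,2): δ = 113.19°  ·
  (0,3): δ = 69.09°  ·
  (0,4): δ = 1.23°  ✓
  (0,5): δ = 50.71°  ✓
  (0,6): δ = 108.10°  ·
  (1,2): δ = 153.96°  ·
  (1,3): δ = 109.86°  ·
  (1,4): δ = 39.54°  ✓
  (1,5): δ = 9.94°  ✓
  (1,6): δ = 67.33°  ·
  (2,3): δ = 135.90°  ·
  (2,4): δ = 65.58°  ·
  (2,5): δ = 16.10°  ✓
  (2,6): δ = 41.29°  ✓
  (3,4): δ = 109.68°  ·
  (3,5): δ = 60.20°  ·
  (3,6): δ = 2.81°  ✓
  (4,5): δ = 130.52°  ·
  (4,6): δ = 73.12°  ·
  (5,6): δ = 122.61°  ·
antipodal pairs: 7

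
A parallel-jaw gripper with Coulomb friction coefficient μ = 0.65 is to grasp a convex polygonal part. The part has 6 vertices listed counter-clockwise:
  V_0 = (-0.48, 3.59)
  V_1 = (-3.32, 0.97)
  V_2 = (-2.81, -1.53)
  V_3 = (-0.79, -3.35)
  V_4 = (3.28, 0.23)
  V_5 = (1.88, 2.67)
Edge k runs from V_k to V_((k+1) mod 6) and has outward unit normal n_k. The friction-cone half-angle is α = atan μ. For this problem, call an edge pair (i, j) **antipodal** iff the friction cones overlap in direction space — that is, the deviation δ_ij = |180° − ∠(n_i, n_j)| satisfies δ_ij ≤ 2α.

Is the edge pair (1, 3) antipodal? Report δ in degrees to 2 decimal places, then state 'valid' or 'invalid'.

δ = 60.20°, valid

α = atan 0.65 = 33.02°;  2α = 66.05°
edge 1: e_1 = (+0.51, -2.50);  n_1 = (-0.9798, -0.1999)
edge 3: e_3 = (+4.07, +3.58);  n_3 = (+0.6605, -0.7509)
∠(n_1, n_3) = 119.80°
δ = |180° − 119.80°| = 60.20°
60.20° ≤ 2α = 66.05°  →  valid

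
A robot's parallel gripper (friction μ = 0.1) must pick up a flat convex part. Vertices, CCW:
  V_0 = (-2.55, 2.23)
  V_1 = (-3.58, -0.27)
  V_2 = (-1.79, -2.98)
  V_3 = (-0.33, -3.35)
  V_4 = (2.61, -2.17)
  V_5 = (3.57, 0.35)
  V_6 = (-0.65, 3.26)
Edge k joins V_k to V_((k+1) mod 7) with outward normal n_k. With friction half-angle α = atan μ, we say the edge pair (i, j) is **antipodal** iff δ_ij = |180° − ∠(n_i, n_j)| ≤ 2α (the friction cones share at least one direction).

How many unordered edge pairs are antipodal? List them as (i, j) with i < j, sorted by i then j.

α = atan 0.1 = 5.71°;  2α = 11.42°
n_0 = (-0.9246, +0.3809)
n_1 = (-0.8344, -0.5511)
n_2 = (-0.2457, -0.9694)
n_3 = (+0.3725, -0.9280)
n_4 = (+0.9345, -0.3560)
n_5 = (+0.5677, +0.8232)
n_6 = (-0.4766, +0.8791)
  (0,1): δ = 124.16°  ·
  (0,2): δ = 81.83°  ·
  (0,3): δ = 45.74°  ·
  (0,4): δ = 1.54°  ✓
  (0,5): δ = 77.80°  ·
  (0,6): δ = 140.85°  ·
  (1,2): δ = 137.67°  ·
  (1,3): δ = 101.58°  ·
  (1,4): δ = 54.30°  ·
  (1,5): δ = 21.97°  ·
  (1,6): δ = 85.02°  ·
  (2,3): δ = 143.91°  ·
  (2,4): δ = 96.63°  ·
  (2,5): δ = 20.37°  ·
  (2,6): δ = 42.68°  ·
  (3,4): δ = 132.72°  ·
  (3,5): δ = 56.46°  ·
  (3,6): δ = 6.59°  ✓
  (4,5): δ = 103.73°  ·
  (4,6): δ = 40.68°  ·
  (5,6): δ = 116.95°  ·
antipodal pairs: 2

count = 2; pairs: (0,4), (3,6)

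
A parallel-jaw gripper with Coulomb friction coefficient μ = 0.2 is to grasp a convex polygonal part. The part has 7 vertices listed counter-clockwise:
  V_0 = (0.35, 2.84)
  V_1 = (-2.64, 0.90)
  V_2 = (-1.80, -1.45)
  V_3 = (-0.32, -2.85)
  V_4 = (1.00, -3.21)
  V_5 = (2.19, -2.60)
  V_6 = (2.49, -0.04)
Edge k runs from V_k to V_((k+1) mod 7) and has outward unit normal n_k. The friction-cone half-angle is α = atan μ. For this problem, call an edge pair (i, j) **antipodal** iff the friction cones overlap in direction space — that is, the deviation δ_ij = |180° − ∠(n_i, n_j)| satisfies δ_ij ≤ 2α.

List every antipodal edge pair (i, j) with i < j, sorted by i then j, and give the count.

count = 3; pairs: (0,4), (1,6), (2,6)

α = atan 0.2 = 11.31°;  2α = 22.62°
n_0 = (-0.5443, +0.8389)
n_1 = (-0.9417, -0.3366)
n_2 = (-0.6872, -0.7265)
n_3 = (-0.2631, -0.9648)
n_4 = (+0.4562, -0.8899)
n_5 = (+0.9932, -0.1164)
n_6 = (+0.8027, +0.5964)
  (0,1): δ = 103.31°  ·
  (0,2): δ = 76.39°  ·
  (0,3): δ = 48.23°  ·
  (0,4): δ = 5.84°  ✓
  (0,5): δ = 50.34°  ·
  (0,6): δ = 93.64°  ·
  (1,2): δ = 153.08°  ·
  (1,3): δ = 124.92°  ·
  (1,4): δ = 82.53°  ·
  (1,5): δ = 26.35°  ·
  (1,6): δ = 16.95°  ✓
  (2,3): δ = 151.85°  ·
  (2,4): δ = 109.45°  ·
  (2,5): δ = 53.28°  ·
  (2,6): δ = 9.98°  ✓
  (3,4): δ = 137.60°  ·
  (3,5): δ = 81.43°  ·
  (3,6): δ = 38.13°  ·
  (4,5): δ = 123.82°  ·
  (4,6): δ = 80.53°  ·
  (5,6): δ = 136.70°  ·
antipodal pairs: 3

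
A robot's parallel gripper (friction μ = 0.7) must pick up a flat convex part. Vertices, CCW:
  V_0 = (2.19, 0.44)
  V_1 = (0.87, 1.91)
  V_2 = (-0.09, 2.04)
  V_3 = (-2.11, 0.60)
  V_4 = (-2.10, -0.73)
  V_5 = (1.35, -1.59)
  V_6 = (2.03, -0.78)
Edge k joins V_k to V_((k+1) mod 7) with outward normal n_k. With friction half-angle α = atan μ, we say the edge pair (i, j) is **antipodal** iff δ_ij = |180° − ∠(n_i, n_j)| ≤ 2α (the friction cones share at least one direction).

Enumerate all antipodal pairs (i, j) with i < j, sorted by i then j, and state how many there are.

count = 9; pairs: (0,3), (0,4), (1,4), (1,5), (2,4), (2,5), (2,6), (3,5), (3,6)

α = atan 0.7 = 34.99°;  2α = 69.98°
n_0 = (+0.7440, +0.6681)
n_1 = (+0.1342, +0.9910)
n_2 = (-0.5805, +0.8143)
n_3 = (-1.0000, -0.0075)
n_4 = (-0.2419, -0.9703)
n_5 = (+0.7659, -0.6430)
n_6 = (+0.9915, -0.1300)
  (0,1): δ = 139.63°  ·
  (0,2): δ = 96.44°  ·
  (0,3): δ = 41.49°  ✓
  (0,4): δ = 34.08°  ✓
  (0,5): δ = 98.06°  ·
  (0,6): δ = 130.61°  ·
  (1,2): δ = 136.80°  ·
  (1,3): δ = 81.86°  ·
  (1,4): δ = 6.29°  ✓
  (1,5): δ = 57.70°  ✓
  (1,6): δ = 90.24°  ·
  (2,3): δ = 125.05°  ·
  (2,4): δ = 49.48°  ✓
  (2,5): δ = 14.50°  ✓
  (2,6): δ = 47.04°  ✓
  (3,4): δ = 104.43°  ·
  (3,5): δ = 40.44°  ✓
  (3,6): δ = 7.90°  ✓
  (4,5): δ = 116.02°  ·
  (4,6): δ = 83.47°  ·
  (5,6): δ = 147.46°  ·
antipodal pairs: 9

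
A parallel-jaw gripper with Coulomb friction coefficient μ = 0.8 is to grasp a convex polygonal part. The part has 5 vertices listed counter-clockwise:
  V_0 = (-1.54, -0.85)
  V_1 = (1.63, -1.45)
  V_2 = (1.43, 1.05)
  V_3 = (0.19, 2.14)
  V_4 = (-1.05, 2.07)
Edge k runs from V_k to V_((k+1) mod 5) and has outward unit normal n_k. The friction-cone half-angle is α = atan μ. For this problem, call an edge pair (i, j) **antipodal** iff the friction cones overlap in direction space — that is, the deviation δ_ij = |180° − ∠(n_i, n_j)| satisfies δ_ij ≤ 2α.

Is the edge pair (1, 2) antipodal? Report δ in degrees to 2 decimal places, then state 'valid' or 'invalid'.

δ = 135.89°, invalid

α = atan 0.8 = 38.66°;  2α = 77.32°
edge 1: e_1 = (-0.20, +2.50);  n_1 = (+0.9968, +0.0797)
edge 2: e_2 = (-1.24, +1.09);  n_2 = (+0.6602, +0.7511)
∠(n_1, n_2) = 44.11°
δ = |180° − 44.11°| = 135.89°
135.89° > 2α = 77.32°  →  invalid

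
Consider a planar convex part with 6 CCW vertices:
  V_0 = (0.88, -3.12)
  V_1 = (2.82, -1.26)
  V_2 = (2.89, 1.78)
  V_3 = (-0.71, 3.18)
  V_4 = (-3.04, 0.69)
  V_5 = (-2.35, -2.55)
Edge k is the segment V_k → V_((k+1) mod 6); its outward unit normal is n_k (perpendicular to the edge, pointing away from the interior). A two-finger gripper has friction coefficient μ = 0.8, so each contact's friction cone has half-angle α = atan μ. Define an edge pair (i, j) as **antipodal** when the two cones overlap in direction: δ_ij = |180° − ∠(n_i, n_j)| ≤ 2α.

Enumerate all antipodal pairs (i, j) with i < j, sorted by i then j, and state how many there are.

count = 8; pairs: (0,2), (0,3), (0,4), (1,3), (1,4), (2,4), (2,5), (3,5)

α = atan 0.8 = 38.66°;  2α = 77.32°
n_0 = (+0.6921, -0.7218)
n_1 = (+0.9997, -0.0230)
n_2 = (+0.3624, +0.9320)
n_3 = (-0.7302, +0.6833)
n_4 = (-0.9781, -0.2083)
n_5 = (-0.1738, -0.9848)
  (0,1): δ = 135.11°  ·
  (0,2): δ = 65.04°  ✓
  (0,3): δ = 3.11°  ✓
  (0,4): δ = 58.23°  ✓
  (0,5): δ = 126.20°  ·
  (1,2): δ = 109.93°  ·
  (1,3): δ = 41.78°  ✓
  (1,4): δ = 13.34°  ✓
  (1,5): δ = 81.31°  ·
  (2,3): δ = 111.85°  ·
  (2,4): δ = 56.73°  ✓
  (2,5): δ = 11.24°  ✓
  (3,4): δ = 124.88°  ·
  (3,5): δ = 56.91°  ✓
  (4,5): δ = 112.03°  ·
antipodal pairs: 8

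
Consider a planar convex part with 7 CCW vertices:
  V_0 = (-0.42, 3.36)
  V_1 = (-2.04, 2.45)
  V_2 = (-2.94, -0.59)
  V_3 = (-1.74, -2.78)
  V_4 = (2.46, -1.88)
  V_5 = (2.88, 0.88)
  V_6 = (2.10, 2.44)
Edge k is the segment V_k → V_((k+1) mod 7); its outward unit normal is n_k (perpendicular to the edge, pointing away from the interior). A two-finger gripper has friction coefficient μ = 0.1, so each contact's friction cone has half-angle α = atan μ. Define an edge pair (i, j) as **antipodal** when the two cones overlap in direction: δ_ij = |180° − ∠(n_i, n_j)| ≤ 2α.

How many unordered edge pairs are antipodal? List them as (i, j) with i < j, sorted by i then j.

count = 2; pairs: (1,4), (2,5)

α = atan 0.1 = 5.71°;  2α = 11.42°
n_0 = (-0.4898, +0.8719)
n_1 = (-0.9589, +0.2839)
n_2 = (-0.8770, -0.4805)
n_3 = (+0.2095, -0.9778)
n_4 = (+0.9886, -0.1504)
n_5 = (+0.8944, +0.4472)
n_6 = (+0.3429, +0.9394)
  (0,1): δ = 135.82°  ·
  (0,2): δ = 90.60°  ·
  (0,3): δ = 17.23°  ·
  (0,4): δ = 52.02°  ·
  (0,5): δ = 87.24°  ·
  (0,6): δ = 130.62°  ·
  (1,2): δ = 134.79°  ·
  (1,3): δ = 61.41°  ·
  (1,4): δ = 7.84°  ✓
  (1,5): δ = 43.06°  ·
  (1,6): δ = 86.44°  ·
  (2,3): δ = 106.63°  ·
  (2,4): δ = 37.37°  ·
  (2,5): δ = 2.16°  ✓
  (2,6): δ = 41.22°  ·
  (3,4): δ = 110.75°  ·
  (3,5): δ = 75.53°  ·
  (3,6): δ = 32.15°  ·
  (4,5): δ = 144.78°  ·
  (4,6): δ = 101.40°  ·
  (5,6): δ = 136.62°  ·
antipodal pairs: 2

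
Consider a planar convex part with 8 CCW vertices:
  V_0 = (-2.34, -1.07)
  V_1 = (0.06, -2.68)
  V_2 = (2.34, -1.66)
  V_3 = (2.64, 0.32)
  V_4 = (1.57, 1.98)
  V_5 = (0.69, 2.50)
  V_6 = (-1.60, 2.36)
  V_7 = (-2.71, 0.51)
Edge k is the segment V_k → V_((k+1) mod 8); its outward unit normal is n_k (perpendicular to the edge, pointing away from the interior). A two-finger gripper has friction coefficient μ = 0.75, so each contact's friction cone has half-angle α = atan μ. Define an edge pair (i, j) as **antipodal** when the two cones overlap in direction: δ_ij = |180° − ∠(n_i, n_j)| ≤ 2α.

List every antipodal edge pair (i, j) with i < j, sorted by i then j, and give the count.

α = atan 0.75 = 36.87°;  2α = 73.74°
n_0 = (-0.5571, -0.8304)
n_1 = (+0.4084, -0.9128)
n_2 = (+0.9887, -0.1498)
n_3 = (+0.8405, +0.5418)
n_4 = (+0.5087, +0.8609)
n_5 = (-0.0610, +0.9981)
n_6 = (-0.8575, +0.5145)
n_7 = (-0.9737, -0.2280)
  (0,1): δ = 122.04°  ·
  (0,2): δ = 64.76°  ✓
  (0,3): δ = 23.34°  ✓
  (0,4): δ = 3.28°  ✓
  (0,5): δ = 37.35°  ✓
  (0,6): δ = 92.89°  ·
  (0,7): δ = 137.03°  ·
  (1,2): δ = 122.72°  ·
  (1,3): δ = 81.30°  ·
  (1,4): δ = 54.68°  ✓
  (1,5): δ = 20.60°  ✓
  (1,6): δ = 34.93°  ✓
  (1,7): δ = 79.08°  ·
  (2,3): δ = 138.58°  ·
  (2,4): δ = 111.96°  ·
  (2,5): δ = 77.89°  ·
  (2,6): δ = 22.35°  ✓
  (2,7): δ = 21.80°  ✓
  (3,4): δ = 153.38°  ·
  (3,5): δ = 119.31°  ·
  (3,6): δ = 63.77°  ✓
  (3,7): δ = 19.63°  ✓
  (4,5): δ = 145.92°  ·
  (4,6): δ = 90.38°  ·
  (4,7): δ = 46.24°  ✓
  (5,6): δ = 124.46°  ·
  (5,7): δ = 80.32°  ·
  (6,7): δ = 135.86°  ·
antipodal pairs: 12

count = 12; pairs: (0,2), (0,3), (0,4), (0,5), (1,4), (1,5), (1,6), (2,6), (2,7), (3,6), (3,7), (4,7)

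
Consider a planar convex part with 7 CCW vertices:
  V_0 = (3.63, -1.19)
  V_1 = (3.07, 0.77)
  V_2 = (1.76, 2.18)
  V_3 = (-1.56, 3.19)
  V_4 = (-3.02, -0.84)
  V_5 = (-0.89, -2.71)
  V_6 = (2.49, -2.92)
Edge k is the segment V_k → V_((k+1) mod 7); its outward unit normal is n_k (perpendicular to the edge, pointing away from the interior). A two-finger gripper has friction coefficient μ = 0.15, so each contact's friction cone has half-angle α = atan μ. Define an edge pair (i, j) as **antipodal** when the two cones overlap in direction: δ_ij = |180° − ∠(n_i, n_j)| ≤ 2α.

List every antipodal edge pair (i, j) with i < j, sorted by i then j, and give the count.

count = 3; pairs: (1,4), (2,5), (3,6)

α = atan 0.15 = 8.53°;  2α = 17.06°
n_0 = (+0.9615, +0.2747)
n_1 = (+0.7326, +0.6807)
n_2 = (+0.2910, +0.9567)
n_3 = (-0.9402, +0.3406)
n_4 = (-0.6598, -0.7515)
n_5 = (-0.0620, -0.9981)
n_6 = (+0.8350, -0.5502)
  (0,1): δ = 153.05°  ·
  (0,2): δ = 122.87°  ·
  (0,3): δ = 35.86°  ·
  (0,4): δ = 32.77°  ·
  (0,5): δ = 70.50°  ·
  (0,6): δ = 130.67°  ·
  (1,2): δ = 149.82°  ·
  (1,3): δ = 62.81°  ·
  (1,4): δ = 5.82°  ✓
  (1,5): δ = 43.55°  ·
  (1,6): δ = 103.72°  ·
  (2,3): δ = 92.99°  ·
  (2,4): δ = 24.36°  ·
  (2,5): δ = 13.37°  ✓
  (2,6): δ = 73.54°  ·
  (3,4): δ = 111.37°  ·
  (3,5): δ = 73.64°  ·
  (3,6): δ = 13.47°  ✓
  (4,5): δ = 142.27°  ·
  (4,6): δ = 82.10°  ·
  (5,6): δ = 119.83°  ·
antipodal pairs: 3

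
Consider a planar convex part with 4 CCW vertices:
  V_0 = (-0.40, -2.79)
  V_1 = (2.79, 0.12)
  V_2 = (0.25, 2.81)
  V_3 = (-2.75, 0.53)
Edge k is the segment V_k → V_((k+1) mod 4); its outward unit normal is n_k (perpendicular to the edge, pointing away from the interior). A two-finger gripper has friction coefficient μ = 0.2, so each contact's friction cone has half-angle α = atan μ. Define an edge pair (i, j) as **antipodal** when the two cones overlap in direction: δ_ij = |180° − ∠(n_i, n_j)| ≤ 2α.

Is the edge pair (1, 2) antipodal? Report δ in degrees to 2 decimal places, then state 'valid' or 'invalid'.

α = atan 0.2 = 11.31°;  2α = 22.62°
edge 1: e_1 = (-2.54, +2.69);  n_1 = (+0.7271, +0.6865)
edge 2: e_2 = (-3.00, -2.28);  n_2 = (-0.6051, +0.7962)
∠(n_1, n_2) = 83.88°
δ = |180° − 83.88°| = 96.12°
96.12° > 2α = 22.62°  →  invalid

δ = 96.12°, invalid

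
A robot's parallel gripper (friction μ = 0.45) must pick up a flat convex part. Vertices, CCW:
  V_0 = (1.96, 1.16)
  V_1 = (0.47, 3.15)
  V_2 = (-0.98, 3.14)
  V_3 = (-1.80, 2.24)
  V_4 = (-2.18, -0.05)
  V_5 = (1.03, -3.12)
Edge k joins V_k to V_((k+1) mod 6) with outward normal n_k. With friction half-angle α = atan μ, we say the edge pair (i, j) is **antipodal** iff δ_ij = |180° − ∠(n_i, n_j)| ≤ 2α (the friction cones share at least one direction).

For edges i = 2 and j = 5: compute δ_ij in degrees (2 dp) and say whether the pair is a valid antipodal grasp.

δ = 30.08°, valid

α = atan 0.45 = 24.23°;  2α = 48.46°
edge 2: e_2 = (-0.82, -0.90);  n_2 = (-0.7392, +0.6735)
edge 5: e_5 = (+0.93, +4.28);  n_5 = (+0.9772, -0.2123)
∠(n_2, n_5) = 149.92°
δ = |180° − 149.92°| = 30.08°
30.08° ≤ 2α = 48.46°  →  valid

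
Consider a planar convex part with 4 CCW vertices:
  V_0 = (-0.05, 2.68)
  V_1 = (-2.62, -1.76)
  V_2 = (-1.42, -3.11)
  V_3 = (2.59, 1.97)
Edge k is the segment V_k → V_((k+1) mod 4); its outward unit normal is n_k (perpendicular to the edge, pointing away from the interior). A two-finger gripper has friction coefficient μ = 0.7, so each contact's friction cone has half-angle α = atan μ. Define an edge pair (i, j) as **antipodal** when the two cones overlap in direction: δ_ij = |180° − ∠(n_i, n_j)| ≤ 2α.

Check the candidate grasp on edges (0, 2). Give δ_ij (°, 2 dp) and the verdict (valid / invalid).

δ = 8.22°, valid

α = atan 0.7 = 34.99°;  2α = 69.98°
edge 0: e_0 = (-2.57, -4.44);  n_0 = (-0.8655, +0.5010)
edge 2: e_2 = (+4.01, +5.08);  n_2 = (+0.7849, -0.6196)
∠(n_0, n_2) = 171.78°
δ = |180° − 171.78°| = 8.22°
8.22° ≤ 2α = 69.98°  →  valid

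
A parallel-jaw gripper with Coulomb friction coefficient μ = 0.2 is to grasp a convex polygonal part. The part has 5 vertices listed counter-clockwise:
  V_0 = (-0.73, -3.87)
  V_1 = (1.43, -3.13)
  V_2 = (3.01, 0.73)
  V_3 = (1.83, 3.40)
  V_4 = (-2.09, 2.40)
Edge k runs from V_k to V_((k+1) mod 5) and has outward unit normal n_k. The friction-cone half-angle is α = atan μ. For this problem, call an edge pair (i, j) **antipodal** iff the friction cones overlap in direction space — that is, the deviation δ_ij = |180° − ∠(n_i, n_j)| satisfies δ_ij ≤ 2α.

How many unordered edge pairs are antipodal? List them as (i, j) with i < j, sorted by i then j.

α = atan 0.2 = 11.31°;  2α = 22.62°
n_0 = (+0.3241, -0.9460)
n_1 = (+0.9255, -0.3788)
n_2 = (+0.9147, +0.4042)
n_3 = (-0.2472, +0.9690)
n_4 = (-0.9773, -0.2120)
  (0,1): δ = 131.17°  ·
  (0,2): δ = 85.07°  ·
  (0,3): δ = 4.60°  ✓
  (0,4): δ = 83.33°  ·
  (1,2): δ = 133.90°  ·
  (1,3): δ = 53.43°  ·
  (1,4): δ = 34.50°  ·
  (2,3): δ = 99.53°  ·
  (2,4): δ = 11.60°  ✓
  (3,4): δ = 92.07°  ·
antipodal pairs: 2

count = 2; pairs: (0,3), (2,4)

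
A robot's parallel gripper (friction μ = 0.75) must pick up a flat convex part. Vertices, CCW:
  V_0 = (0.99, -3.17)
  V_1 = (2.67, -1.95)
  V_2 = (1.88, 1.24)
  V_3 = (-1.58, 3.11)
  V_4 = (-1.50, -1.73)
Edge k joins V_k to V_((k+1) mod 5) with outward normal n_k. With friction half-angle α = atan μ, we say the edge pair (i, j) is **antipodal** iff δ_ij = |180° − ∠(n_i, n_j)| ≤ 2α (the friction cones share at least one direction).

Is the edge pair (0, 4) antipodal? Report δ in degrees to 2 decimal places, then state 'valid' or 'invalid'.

δ = 113.97°, invalid

α = atan 0.75 = 36.87°;  2α = 73.74°
edge 0: e_0 = (+1.68, +1.22);  n_0 = (+0.5876, -0.8092)
edge 4: e_4 = (+2.49, -1.44);  n_4 = (-0.5006, -0.8657)
∠(n_0, n_4) = 66.03°
δ = |180° − 66.03°| = 113.97°
113.97° > 2α = 73.74°  →  invalid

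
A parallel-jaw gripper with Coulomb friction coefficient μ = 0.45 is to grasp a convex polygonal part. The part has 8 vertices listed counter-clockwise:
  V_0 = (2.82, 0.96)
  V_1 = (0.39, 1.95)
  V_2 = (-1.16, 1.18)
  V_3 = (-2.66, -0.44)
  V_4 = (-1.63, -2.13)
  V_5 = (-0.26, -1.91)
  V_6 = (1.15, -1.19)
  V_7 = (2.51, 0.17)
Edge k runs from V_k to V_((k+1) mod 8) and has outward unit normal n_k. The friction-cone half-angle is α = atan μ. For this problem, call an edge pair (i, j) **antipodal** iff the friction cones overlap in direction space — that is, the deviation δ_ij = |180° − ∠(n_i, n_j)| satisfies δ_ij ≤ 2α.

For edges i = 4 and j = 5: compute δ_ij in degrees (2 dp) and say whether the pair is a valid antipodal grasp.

α = atan 0.45 = 24.23°;  2α = 48.46°
edge 4: e_4 = (+1.37, +0.22);  n_4 = (+0.1586, -0.9874)
edge 5: e_5 = (+1.41, +0.72);  n_5 = (+0.4548, -0.8906)
∠(n_4, n_5) = 17.93°
δ = |180° − 17.93°| = 162.07°
162.07° > 2α = 48.46°  →  invalid

δ = 162.07°, invalid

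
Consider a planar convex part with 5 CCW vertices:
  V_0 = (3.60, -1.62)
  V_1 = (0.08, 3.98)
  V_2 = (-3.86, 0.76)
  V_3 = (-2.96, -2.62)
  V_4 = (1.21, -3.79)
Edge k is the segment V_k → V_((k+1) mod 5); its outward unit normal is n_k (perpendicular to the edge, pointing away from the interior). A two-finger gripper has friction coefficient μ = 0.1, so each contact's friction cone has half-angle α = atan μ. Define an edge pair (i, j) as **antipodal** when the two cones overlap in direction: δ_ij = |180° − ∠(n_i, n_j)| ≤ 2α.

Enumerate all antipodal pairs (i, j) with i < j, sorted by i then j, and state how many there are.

count = 1; pairs: (1,4)

α = atan 0.1 = 5.71°;  2α = 11.42°
n_0 = (+0.8466, +0.5322)
n_1 = (-0.6328, +0.7743)
n_2 = (-0.9663, -0.2573)
n_3 = (-0.2701, -0.9628)
n_4 = (+0.6722, -0.7404)
  (0,1): δ = 82.89°  ·
  (0,2): δ = 17.24°  ·
  (0,3): δ = 42.17°  ·
  (0,4): δ = 100.09°  ·
  (1,2): δ = 114.35°  ·
  (1,3): δ = 54.93°  ·
  (1,4): δ = 2.98°  ✓
  (2,3): δ = 120.58°  ·
  (2,4): δ = 62.67°  ·
  (3,4): δ = 122.09°  ·
antipodal pairs: 1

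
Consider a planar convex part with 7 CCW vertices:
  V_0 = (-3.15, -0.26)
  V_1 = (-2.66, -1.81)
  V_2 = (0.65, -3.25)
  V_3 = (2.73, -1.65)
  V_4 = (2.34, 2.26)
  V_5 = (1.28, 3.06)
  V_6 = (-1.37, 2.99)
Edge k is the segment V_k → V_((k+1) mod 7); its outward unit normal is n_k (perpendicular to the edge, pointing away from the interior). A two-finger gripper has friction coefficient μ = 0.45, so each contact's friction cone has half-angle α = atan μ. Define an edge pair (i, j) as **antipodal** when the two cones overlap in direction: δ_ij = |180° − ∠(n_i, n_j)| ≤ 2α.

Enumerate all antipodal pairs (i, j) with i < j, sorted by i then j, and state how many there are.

α = atan 0.45 = 24.23°;  2α = 48.46°
n_0 = (-0.9535, -0.3014)
n_1 = (-0.3989, -0.9170)
n_2 = (+0.6097, -0.7926)
n_3 = (+0.9951, +0.0993)
n_4 = (+0.6024, +0.7982)
n_5 = (-0.0264, +0.9997)
n_6 = (-0.8771, +0.4804)
  (0,1): δ = 131.05°  ·
  (0,2): δ = 69.97°  ·
  (0,3): δ = 11.85°  ✓
  (0,4): δ = 35.41°  ✓
  (0,5): δ = 73.97°  ·
  (0,6): δ = 133.75°  ·
  (1,2): δ = 118.92°  ·
  (1,3): δ = 60.79°  ·
  (1,4): δ = 13.53°  ✓
  (1,5): δ = 25.02°  ✓
  (1,6): δ = 84.80°  ·
  (2,3): δ = 121.87°  ·
  (2,4): δ = 74.61°  ·
  (2,5): δ = 36.06°  ✓
  (2,6): δ = 23.72°  ✓
  (3,4): δ = 132.74°  ·
  (3,5): δ = 94.18°  ·
  (3,6): δ = 34.41°  ✓
  (4,5): δ = 141.44°  ·
  (4,6): δ = 81.67°  ·
  (5,6): δ = 120.22°  ·
antipodal pairs: 7

count = 7; pairs: (0,3), (0,4), (1,4), (1,5), (2,5), (2,6), (3,6)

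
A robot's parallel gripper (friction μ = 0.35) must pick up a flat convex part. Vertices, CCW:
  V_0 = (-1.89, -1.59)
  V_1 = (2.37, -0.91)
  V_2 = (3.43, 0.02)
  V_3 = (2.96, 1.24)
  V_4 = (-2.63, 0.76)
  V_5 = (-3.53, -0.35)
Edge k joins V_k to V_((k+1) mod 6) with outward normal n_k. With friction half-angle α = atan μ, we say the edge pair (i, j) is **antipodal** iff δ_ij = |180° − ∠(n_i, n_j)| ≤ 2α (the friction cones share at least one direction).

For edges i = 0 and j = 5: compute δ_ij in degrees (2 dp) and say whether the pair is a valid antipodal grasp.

δ = 133.84°, invalid

α = atan 0.35 = 19.29°;  2α = 38.58°
edge 0: e_0 = (+4.26, +0.68);  n_0 = (+0.1576, -0.9875)
edge 5: e_5 = (+1.64, -1.24);  n_5 = (-0.6031, -0.7977)
∠(n_0, n_5) = 46.16°
δ = |180° − 46.16°| = 133.84°
133.84° > 2α = 38.58°  →  invalid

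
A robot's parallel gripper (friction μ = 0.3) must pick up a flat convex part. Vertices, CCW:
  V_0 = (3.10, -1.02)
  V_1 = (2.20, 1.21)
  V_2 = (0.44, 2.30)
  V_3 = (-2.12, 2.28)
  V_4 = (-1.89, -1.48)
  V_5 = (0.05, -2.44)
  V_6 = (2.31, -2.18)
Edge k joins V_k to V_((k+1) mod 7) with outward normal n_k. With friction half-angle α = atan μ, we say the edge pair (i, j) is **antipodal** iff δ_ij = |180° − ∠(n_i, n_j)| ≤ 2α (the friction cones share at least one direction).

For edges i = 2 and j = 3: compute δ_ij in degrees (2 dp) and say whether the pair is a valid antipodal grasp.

α = atan 0.3 = 16.70°;  2α = 33.40°
edge 2: e_2 = (-2.56, -0.02);  n_2 = (-0.0078, +1.0000)
edge 3: e_3 = (+0.23, -3.76);  n_3 = (-0.9981, -0.0611)
∠(n_2, n_3) = 93.05°
δ = |180° − 93.05°| = 86.95°
86.95° > 2α = 33.40°  →  invalid

δ = 86.95°, invalid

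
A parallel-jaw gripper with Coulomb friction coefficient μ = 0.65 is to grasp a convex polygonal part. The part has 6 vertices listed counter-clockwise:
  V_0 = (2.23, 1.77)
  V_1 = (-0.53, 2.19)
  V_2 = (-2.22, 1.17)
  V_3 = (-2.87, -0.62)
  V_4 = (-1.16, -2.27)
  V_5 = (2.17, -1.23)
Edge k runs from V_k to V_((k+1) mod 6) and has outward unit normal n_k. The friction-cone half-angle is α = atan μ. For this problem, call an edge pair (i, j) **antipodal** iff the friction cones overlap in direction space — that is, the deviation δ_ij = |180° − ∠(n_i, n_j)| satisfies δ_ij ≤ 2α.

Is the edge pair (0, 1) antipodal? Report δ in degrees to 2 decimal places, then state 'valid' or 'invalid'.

δ = 140.23°, invalid

α = atan 0.65 = 33.02°;  2α = 66.05°
edge 0: e_0 = (-2.76, +0.42);  n_0 = (+0.1504, +0.9886)
edge 1: e_1 = (-1.69, -1.02);  n_1 = (-0.5167, +0.8561)
∠(n_0, n_1) = 39.77°
δ = |180° − 39.77°| = 140.23°
140.23° > 2α = 66.05°  →  invalid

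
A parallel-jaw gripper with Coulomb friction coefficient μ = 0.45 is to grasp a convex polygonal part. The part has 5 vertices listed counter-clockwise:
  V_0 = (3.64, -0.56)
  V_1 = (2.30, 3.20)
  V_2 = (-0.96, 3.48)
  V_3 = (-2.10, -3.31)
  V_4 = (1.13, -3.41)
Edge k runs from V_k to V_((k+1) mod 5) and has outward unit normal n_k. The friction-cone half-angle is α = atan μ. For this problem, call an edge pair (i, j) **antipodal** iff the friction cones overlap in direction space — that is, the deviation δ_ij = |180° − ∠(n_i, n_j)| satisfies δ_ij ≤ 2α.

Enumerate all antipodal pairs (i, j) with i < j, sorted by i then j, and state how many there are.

α = atan 0.45 = 24.23°;  2α = 48.46°
n_0 = (+0.9420, +0.3357)
n_1 = (+0.0856, +0.9963)
n_2 = (-0.9862, +0.1656)
n_3 = (-0.0309, -0.9995)
n_4 = (+0.7505, -0.6609)
  (0,1): δ = 114.52°  ·
  (0,2): δ = 29.15°  ✓
  (0,3): δ = 68.61°  ·
  (0,4): δ = 119.01°  ·
  (1,2): δ = 94.62°  ·
  (1,3): δ = 3.14°  ✓
  (1,4): δ = 53.54°  ·
  (2,3): δ = 82.24°  ·
  (2,4): δ = 31.84°  ✓
  (3,4): δ = 129.60°  ·
antipodal pairs: 3

count = 3; pairs: (0,2), (1,3), (2,4)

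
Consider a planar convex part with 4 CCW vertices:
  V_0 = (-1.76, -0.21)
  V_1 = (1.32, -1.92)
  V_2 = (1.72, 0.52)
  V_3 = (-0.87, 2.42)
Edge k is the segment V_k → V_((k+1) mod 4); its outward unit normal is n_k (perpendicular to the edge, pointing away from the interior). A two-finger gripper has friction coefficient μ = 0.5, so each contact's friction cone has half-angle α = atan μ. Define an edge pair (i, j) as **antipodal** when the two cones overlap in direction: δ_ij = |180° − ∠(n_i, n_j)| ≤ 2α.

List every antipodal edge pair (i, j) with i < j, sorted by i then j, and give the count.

α = atan 0.5 = 26.57°;  2α = 53.13°
n_0 = (-0.4854, -0.8743)
n_1 = (+0.9868, -0.1618)
n_2 = (+0.5915, +0.8063)
n_3 = (-0.9472, +0.3205)
  (0,1): δ = 70.27°  ·
  (0,2): δ = 7.22°  ✓
  (0,3): δ = 100.34°  ·
  (1,2): δ = 116.95°  ·
  (1,3): δ = 9.39°  ✓
  (2,3): δ = 72.43°  ·
antipodal pairs: 2

count = 2; pairs: (0,2), (1,3)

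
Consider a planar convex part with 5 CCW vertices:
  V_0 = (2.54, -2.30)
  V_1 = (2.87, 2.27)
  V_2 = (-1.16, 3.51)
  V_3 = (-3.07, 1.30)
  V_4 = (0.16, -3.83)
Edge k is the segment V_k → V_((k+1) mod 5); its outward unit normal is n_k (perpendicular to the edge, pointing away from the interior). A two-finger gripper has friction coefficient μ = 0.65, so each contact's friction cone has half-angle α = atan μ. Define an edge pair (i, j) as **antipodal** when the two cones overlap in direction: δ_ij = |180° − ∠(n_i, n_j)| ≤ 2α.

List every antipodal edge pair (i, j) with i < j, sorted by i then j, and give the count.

count = 5; pairs: (0,2), (0,3), (1,3), (1,4), (2,4)

α = atan 0.65 = 33.02°;  2α = 66.05°
n_0 = (+0.9974, -0.0720)
n_1 = (+0.2941, +0.9558)
n_2 = (-0.7566, +0.6539)
n_3 = (-0.8462, -0.5328)
n_4 = (+0.5408, -0.8412)
  (0,1): δ = 102.97°  ·
  (0,2): δ = 36.71°  ✓
  (0,3): δ = 36.33°  ✓
  (0,4): δ = 126.87°  ·
  (1,2): δ = 113.73°  ·
  (1,3): δ = 40.70°  ✓
  (1,4): δ = 49.84°  ✓
  (2,3): δ = 106.97°  ·
  (2,4): δ = 16.43°  ✓
  (3,4): δ = 89.46°  ·
antipodal pairs: 5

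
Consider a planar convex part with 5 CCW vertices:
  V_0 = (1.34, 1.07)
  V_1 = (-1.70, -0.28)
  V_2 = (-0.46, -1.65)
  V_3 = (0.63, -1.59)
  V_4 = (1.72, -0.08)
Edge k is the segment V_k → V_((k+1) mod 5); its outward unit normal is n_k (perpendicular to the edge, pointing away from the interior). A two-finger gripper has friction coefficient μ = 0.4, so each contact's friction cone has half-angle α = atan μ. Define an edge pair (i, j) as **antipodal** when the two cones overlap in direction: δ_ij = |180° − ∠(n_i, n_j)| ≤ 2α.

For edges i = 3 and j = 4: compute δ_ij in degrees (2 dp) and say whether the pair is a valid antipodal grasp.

δ = 125.89°, invalid

α = atan 0.4 = 21.80°;  2α = 43.60°
edge 3: e_3 = (+1.09, +1.51);  n_3 = (+0.8108, -0.5853)
edge 4: e_4 = (-0.38, +1.15);  n_4 = (+0.9495, +0.3137)
∠(n_3, n_4) = 54.11°
δ = |180° − 54.11°| = 125.89°
125.89° > 2α = 43.60°  →  invalid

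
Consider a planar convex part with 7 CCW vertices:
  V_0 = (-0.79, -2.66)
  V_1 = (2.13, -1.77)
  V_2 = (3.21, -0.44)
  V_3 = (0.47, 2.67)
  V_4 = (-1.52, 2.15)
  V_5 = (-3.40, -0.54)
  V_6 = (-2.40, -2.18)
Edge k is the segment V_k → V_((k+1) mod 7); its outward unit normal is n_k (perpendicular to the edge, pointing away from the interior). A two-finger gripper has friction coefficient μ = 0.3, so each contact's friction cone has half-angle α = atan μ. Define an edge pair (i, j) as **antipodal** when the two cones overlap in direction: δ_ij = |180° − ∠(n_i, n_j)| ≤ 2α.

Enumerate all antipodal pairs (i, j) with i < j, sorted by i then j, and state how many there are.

α = atan 0.3 = 16.70°;  2α = 33.40°
n_0 = (+0.2916, -0.9566)
n_1 = (+0.7763, -0.6304)
n_2 = (+0.7503, +0.6611)
n_3 = (-0.2528, +0.9675)
n_4 = (-0.8197, +0.5728)
n_5 = (-0.8538, -0.5206)
n_6 = (-0.2857, -0.9583)
  (0,1): δ = 146.03°  ·
  (0,2): δ = 65.57°  ·
  (0,3): δ = 2.31°  ✓
  (0,4): δ = 38.10°  ·
  (0,5): δ = 104.42°  ·
  (0,6): δ = 146.45°  ·
  (1,2): δ = 99.54°  ·
  (1,3): δ = 36.28°  ·
  (1,4): δ = 4.13°  ✓
  (1,5): δ = 70.45°  ·
  (1,6): δ = 112.48°  ·
  (2,3): δ = 116.74°  ·
  (2,4): δ = 76.33°  ·
  (2,5): δ = 10.01°  ✓
  (2,6): δ = 32.02°  ✓
  (3,4): δ = 139.59°  ·
  (3,5): δ = 73.27°  ·
  (3,6): δ = 31.25°  ✓
  (4,5): δ = 113.68°  ·
  (4,6): δ = 71.65°  ·
  (5,6): δ = 137.97°  ·
antipodal pairs: 5

count = 5; pairs: (0,3), (1,4), (2,5), (2,6), (3,6)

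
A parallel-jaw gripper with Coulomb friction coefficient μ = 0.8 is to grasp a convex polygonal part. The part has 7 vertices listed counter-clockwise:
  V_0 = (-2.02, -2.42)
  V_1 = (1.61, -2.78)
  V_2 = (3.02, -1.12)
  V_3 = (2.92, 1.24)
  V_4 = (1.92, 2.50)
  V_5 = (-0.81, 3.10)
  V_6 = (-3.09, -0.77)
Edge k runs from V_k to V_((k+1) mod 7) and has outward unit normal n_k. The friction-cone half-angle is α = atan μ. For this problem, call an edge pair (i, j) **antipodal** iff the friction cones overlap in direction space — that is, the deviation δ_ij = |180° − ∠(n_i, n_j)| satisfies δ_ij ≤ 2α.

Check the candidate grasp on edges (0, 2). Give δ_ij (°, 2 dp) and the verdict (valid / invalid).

δ = 81.91°, invalid

α = atan 0.8 = 38.66°;  2α = 77.32°
edge 0: e_0 = (+3.63, -0.36);  n_0 = (-0.0987, -0.9951)
edge 2: e_2 = (-0.10, +2.36);  n_2 = (+0.9991, +0.0423)
∠(n_0, n_2) = 98.09°
δ = |180° − 98.09°| = 81.91°
81.91° > 2α = 77.32°  →  invalid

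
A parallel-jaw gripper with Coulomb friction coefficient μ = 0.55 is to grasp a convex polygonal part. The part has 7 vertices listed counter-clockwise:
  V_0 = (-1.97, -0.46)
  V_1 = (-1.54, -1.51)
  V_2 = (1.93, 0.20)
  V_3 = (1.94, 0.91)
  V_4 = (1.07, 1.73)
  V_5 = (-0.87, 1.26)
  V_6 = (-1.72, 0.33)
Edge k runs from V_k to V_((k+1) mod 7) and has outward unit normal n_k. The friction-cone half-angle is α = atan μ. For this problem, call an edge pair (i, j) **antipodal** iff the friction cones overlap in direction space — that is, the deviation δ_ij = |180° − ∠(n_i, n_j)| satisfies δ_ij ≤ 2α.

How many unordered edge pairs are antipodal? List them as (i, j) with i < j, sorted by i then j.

count = 7; pairs: (0,2), (0,3), (1,4), (1,5), (1,6), (2,5), (2,6)

α = atan 0.55 = 28.81°;  2α = 57.62°
n_0 = (-0.9254, -0.3790)
n_1 = (+0.4420, -0.8970)
n_2 = (+0.9999, -0.0141)
n_3 = (+0.6859, +0.7277)
n_4 = (-0.2355, +0.9719)
n_5 = (-0.7381, +0.6746)
n_6 = (-0.9534, +0.3017)
  (0,1): δ = 86.04°  ·
  (0,2): δ = 23.08°  ✓
  (0,3): δ = 24.42°  ✓
  (0,4): δ = 81.35°  ·
  (0,5): δ = 115.30°  ·
  (0,6): δ = 140.17°  ·
  (1,2): δ = 117.04°  ·
  (1,3): δ = 69.54°  ·
  (1,4): δ = 12.62°  ✓
  (1,5): δ = 21.34°  ✓
  (1,6): δ = 46.21°  ✓
  (2,3): δ = 132.50°  ·
  (2,4): δ = 75.57°  ·
  (2,5): δ = 41.62°  ✓
  (2,6): δ = 16.75°  ✓
  (3,4): δ = 123.08°  ·
  (3,5): δ = 89.12°  ·
  (3,6): δ = 64.25°  ·
  (4,5): δ = 146.05°  ·
  (4,6): δ = 121.18°  ·
  (5,6): δ = 155.13°  ·
antipodal pairs: 7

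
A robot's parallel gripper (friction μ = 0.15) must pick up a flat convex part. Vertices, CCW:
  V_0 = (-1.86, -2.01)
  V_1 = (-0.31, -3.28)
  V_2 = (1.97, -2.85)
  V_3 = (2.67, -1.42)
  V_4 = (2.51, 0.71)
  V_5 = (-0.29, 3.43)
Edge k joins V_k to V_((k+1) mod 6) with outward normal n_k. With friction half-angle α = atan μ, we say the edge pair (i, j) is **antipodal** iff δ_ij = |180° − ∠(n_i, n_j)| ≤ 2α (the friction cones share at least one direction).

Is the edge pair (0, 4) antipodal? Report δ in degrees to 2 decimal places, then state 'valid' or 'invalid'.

α = atan 0.15 = 8.53°;  2α = 17.06°
edge 0: e_0 = (+1.55, -1.27);  n_0 = (-0.6338, -0.7735)
edge 4: e_4 = (-2.80, +2.72);  n_4 = (+0.6968, +0.7173)
∠(n_0, n_4) = 175.16°
δ = |180° − 175.16°| = 4.84°
4.84° ≤ 2α = 17.06°  →  valid

δ = 4.84°, valid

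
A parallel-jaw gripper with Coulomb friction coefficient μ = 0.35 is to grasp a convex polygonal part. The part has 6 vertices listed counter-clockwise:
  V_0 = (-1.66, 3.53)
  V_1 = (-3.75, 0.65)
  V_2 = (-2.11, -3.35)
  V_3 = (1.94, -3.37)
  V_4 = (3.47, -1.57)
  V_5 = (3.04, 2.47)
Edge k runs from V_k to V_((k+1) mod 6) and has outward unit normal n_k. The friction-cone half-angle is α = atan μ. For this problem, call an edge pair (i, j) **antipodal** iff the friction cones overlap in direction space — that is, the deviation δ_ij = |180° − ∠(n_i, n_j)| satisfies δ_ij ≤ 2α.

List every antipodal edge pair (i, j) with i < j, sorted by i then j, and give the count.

count = 3; pairs: (0,3), (1,4), (2,5)

α = atan 0.35 = 19.29°;  2α = 38.58°
n_0 = (-0.8093, +0.5873)
n_1 = (-0.9253, -0.3794)
n_2 = (-0.0049, -1.0000)
n_3 = (+0.7619, -0.6476)
n_4 = (+0.9944, +0.1058)
n_5 = (+0.2200, +0.9755)
  (0,1): δ = 121.74°  ·
  (0,2): δ = 54.31°  ·
  (0,3): δ = 4.40°  ✓
  (0,4): δ = 42.04°  ·
  (0,5): δ = 113.26°  ·
  (1,2): δ = 112.58°  ·
  (1,3): δ = 62.66°  ·
  (1,4): δ = 16.22°  ✓
  (1,5): δ = 55.00°  ·
  (2,3): δ = 130.08°  ·
  (2,4): δ = 83.64°  ·
  (2,5): δ = 12.43°  ✓
  (3,4): δ = 133.56°  ·
  (3,5): δ = 62.34°  ·
  (4,5): δ = 108.78°  ·
antipodal pairs: 3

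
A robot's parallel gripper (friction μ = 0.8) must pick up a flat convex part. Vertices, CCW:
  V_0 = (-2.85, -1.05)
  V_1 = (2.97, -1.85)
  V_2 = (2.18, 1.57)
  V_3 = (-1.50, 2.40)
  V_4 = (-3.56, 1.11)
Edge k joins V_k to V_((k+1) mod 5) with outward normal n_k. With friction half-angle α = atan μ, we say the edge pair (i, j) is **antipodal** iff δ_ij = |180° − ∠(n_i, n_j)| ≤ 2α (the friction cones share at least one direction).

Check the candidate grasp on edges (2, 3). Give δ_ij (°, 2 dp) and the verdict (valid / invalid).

δ = 135.23°, invalid

α = atan 0.8 = 38.66°;  2α = 77.32°
edge 2: e_2 = (-3.68, +0.83);  n_2 = (+0.2200, +0.9755)
edge 3: e_3 = (-2.06, -1.29);  n_3 = (-0.5307, +0.8475)
∠(n_2, n_3) = 44.77°
δ = |180° − 44.77°| = 135.23°
135.23° > 2α = 77.32°  →  invalid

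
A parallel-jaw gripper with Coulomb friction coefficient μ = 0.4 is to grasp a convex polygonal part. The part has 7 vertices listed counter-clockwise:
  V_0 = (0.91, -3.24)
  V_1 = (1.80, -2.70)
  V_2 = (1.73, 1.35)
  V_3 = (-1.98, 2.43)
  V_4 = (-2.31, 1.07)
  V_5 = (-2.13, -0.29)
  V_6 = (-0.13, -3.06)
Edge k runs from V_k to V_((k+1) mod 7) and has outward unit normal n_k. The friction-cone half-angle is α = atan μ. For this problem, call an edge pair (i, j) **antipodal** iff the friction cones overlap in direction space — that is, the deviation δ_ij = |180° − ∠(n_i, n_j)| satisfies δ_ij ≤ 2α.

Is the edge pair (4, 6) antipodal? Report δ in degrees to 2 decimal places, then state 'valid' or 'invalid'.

α = atan 0.4 = 21.80°;  2α = 43.60°
edge 4: e_4 = (+0.18, -1.36);  n_4 = (-0.9914, -0.1312)
edge 6: e_6 = (+1.04, -0.18);  n_6 = (-0.1705, -0.9854)
∠(n_4, n_6) = 72.64°
δ = |180° − 72.64°| = 107.36°
107.36° > 2α = 43.60°  →  invalid

δ = 107.36°, invalid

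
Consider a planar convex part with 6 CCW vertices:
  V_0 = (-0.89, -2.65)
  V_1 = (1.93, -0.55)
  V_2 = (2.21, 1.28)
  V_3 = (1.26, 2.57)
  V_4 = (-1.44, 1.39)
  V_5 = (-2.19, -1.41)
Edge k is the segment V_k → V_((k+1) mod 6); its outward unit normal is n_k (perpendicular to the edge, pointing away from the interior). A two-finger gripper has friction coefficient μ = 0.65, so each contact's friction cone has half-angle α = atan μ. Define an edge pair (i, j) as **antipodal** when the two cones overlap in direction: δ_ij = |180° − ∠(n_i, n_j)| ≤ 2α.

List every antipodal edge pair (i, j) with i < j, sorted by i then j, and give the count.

α = atan 0.65 = 33.02°;  2α = 66.05°
n_0 = (+0.5973, -0.8020)
n_1 = (+0.9885, -0.1512)
n_2 = (+0.8052, +0.5930)
n_3 = (-0.4005, +0.9163)
n_4 = (-0.9659, +0.2587)
n_5 = (-0.6902, -0.7236)
  (0,1): δ = 135.37°  ·
  (0,2): δ = 90.31°  ·
  (0,3): δ = 13.07°  ✓
  (0,4): δ = 38.33°  ✓
  (0,5): δ = 99.68°  ·
  (1,2): δ = 134.93°  ·
  (1,3): δ = 57.69°  ✓
  (1,4): δ = 6.30°  ✓
  (1,5): δ = 55.05°  ✓
  (2,3): δ = 102.76°  ·
  (2,4): δ = 51.36°  ✓
  (2,5): δ = 9.98°  ✓
  (3,4): δ = 128.60°  ·
  (3,5): δ = 67.25°  ·
  (4,5): δ = 118.65°  ·
antipodal pairs: 7

count = 7; pairs: (0,3), (0,4), (1,3), (1,4), (1,5), (2,4), (2,5)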